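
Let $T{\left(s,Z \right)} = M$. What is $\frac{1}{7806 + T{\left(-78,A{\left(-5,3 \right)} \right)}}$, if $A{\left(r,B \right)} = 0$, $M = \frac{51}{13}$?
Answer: $\frac{13}{101529} \approx 0.00012804$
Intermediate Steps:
$M = \frac{51}{13}$ ($M = 51 \cdot \frac{1}{13} = \frac{51}{13} \approx 3.9231$)
$T{\left(s,Z \right)} = \frac{51}{13}$
$\frac{1}{7806 + T{\left(-78,A{\left(-5,3 \right)} \right)}} = \frac{1}{7806 + \frac{51}{13}} = \frac{1}{\frac{101529}{13}} = \frac{13}{101529}$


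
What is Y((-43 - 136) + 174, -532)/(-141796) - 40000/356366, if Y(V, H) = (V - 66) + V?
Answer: -705594523/6316409167 ≈ -0.11171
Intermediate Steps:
Y(V, H) = -66 + 2*V (Y(V, H) = (-66 + V) + V = -66 + 2*V)
Y((-43 - 136) + 174, -532)/(-141796) - 40000/356366 = (-66 + 2*((-43 - 136) + 174))/(-141796) - 40000/356366 = (-66 + 2*(-179 + 174))*(-1/141796) - 40000*1/356366 = (-66 + 2*(-5))*(-1/141796) - 20000/178183 = (-66 - 10)*(-1/141796) - 20000/178183 = -76*(-1/141796) - 20000/178183 = 19/35449 - 20000/178183 = -705594523/6316409167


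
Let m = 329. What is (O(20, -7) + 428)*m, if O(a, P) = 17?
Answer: 146405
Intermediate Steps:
(O(20, -7) + 428)*m = (17 + 428)*329 = 445*329 = 146405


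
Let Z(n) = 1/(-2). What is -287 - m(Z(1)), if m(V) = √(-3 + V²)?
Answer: -287 - I*√11/2 ≈ -287.0 - 1.6583*I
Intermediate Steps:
Z(n) = -½
-287 - m(Z(1)) = -287 - √(-3 + (-½)²) = -287 - √(-3 + ¼) = -287 - √(-11/4) = -287 - I*√11/2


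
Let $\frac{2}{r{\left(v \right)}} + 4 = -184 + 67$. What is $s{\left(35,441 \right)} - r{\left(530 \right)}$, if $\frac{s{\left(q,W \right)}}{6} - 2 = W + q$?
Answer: $\frac{347030}{121} \approx 2868.0$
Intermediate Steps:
$s{\left(q,W \right)} = 12 + 6 W + 6 q$ ($s{\left(q,W \right)} = 12 + 6 \left(W + q\right) = 12 + \left(6 W + 6 q\right) = 12 + 6 W + 6 q$)
$r{\left(v \right)} = - \frac{2}{121}$ ($r{\left(v \right)} = \frac{2}{-4 + \left(-184 + 67\right)} = \frac{2}{-4 - 117} = \frac{2}{-121} = 2 \left(- \frac{1}{121}\right) = - \frac{2}{121}$)
$s{\left(35,441 \right)} - r{\left(530 \right)} = \left(12 + 6 \cdot 441 + 6 \cdot 35\right) - - \frac{2}{121} = \left(12 + 2646 + 210\right) + \frac{2}{121} = 2868 + \frac{2}{121} = \frac{347030}{121}$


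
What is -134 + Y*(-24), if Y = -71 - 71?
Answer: 3274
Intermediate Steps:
Y = -142
-134 + Y*(-24) = -134 - 142*(-24) = -134 + 3408 = 3274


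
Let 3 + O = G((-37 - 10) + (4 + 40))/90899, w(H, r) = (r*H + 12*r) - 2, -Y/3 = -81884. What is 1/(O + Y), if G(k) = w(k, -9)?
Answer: 90899/22329248368 ≈ 4.0708e-6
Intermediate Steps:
Y = 245652 (Y = -3*(-81884) = 245652)
w(H, r) = -2 + 12*r + H*r (w(H, r) = (H*r + 12*r) - 2 = (12*r + H*r) - 2 = -2 + 12*r + H*r)
G(k) = -110 - 9*k (G(k) = -2 + 12*(-9) + k*(-9) = -2 - 108 - 9*k = -110 - 9*k)
O = -272780/90899 (O = -3 + (-110 - 9*((-37 - 10) + (4 + 40)))/90899 = -3 + (-110 - 9*(-47 + 44))*(1/90899) = -3 + (-110 - 9*(-3))*(1/90899) = -3 + (-110 + 27)*(1/90899) = -3 - 83*1/90899 = -3 - 83/90899 = -272780/90899 ≈ -3.0009)
1/(O + Y) = 1/(-272780/90899 + 245652) = 1/(22329248368/90899) = 90899/22329248368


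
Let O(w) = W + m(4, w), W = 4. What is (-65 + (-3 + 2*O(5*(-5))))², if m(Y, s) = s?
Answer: 12100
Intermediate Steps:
O(w) = 4 + w
(-65 + (-3 + 2*O(5*(-5))))² = (-65 + (-3 + 2*(4 + 5*(-5))))² = (-65 + (-3 + 2*(4 - 25)))² = (-65 + (-3 + 2*(-21)))² = (-65 + (-3 - 42))² = (-65 - 45)² = (-110)² = 12100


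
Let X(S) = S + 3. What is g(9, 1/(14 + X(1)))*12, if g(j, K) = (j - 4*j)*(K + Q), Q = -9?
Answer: 2898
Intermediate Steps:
X(S) = 3 + S
g(j, K) = -3*j*(-9 + K) (g(j, K) = (j - 4*j)*(K - 9) = (-3*j)*(-9 + K) = -3*j*(-9 + K))
g(9, 1/(14 + X(1)))*12 = (3*9*(9 - 1/(14 + (3 + 1))))*12 = (3*9*(9 - 1/(14 + 4)))*12 = (3*9*(9 - 1/18))*12 = (3*9*(161/18))*12 = (483/2)*12 = 2898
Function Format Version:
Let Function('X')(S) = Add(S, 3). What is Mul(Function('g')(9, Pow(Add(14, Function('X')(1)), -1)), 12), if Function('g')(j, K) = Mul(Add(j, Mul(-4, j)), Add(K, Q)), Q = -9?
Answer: 2898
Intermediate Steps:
Function('X')(S) = Add(3, S)
Function('g')(j, K) = Mul(-3, j, Add(-9, K)) (Function('g')(j, K) = Mul(Add(j, Mul(-4, j)), Add(K, -9)) = Mul(Mul(-3, j), Add(-9, K)) = Mul(-3, j, Add(-9, K)))
Mul(Function('g')(9, Pow(Add(14, Function('X')(1)), -1)), 12) = Mul(Mul(3, 9, Add(9, Mul(-1, Pow(Add(14, Add(3, 1)), -1)))), 12) = Mul(Mul(3, 9, Add(9, Mul(-1, Pow(Add(14, 4), -1)))), 12) = Mul(Mul(3, 9, Add(9, Mul(-1, Pow(18, -1)))), 12) = Mul(Mul(3, 9, Add(9, Mul(-1, Rational(1, 18)))), 12) = Mul(Mul(3, 9, Add(9, Rational(-1, 18))), 12) = Mul(Mul(3, 9, Rational(161, 18)), 12) = Mul(Rational(483, 2), 12) = 2898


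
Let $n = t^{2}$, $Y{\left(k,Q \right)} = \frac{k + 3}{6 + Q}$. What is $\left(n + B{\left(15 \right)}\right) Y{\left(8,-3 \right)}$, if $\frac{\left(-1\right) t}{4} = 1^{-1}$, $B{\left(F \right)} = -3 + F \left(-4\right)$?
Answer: $- \frac{517}{3} \approx -172.33$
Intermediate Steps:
$B{\left(F \right)} = -3 - 4 F$
$Y{\left(k,Q \right)} = \frac{3 + k}{6 + Q}$
$t = -4$ ($t = - \frac{4}{1} = \left(-4\right) 1 = -4$)
$n = 16$ ($n = \left(-4\right)^{2} = 16$)
$\left(n + B{\left(15 \right)}\right) Y{\left(8,-3 \right)} = \left(16 - 63\right) \frac{3 + 8}{6 - 3} = \left(16 - 63\right) \frac{1}{3} \cdot 11 = \left(-47\right) \frac{11}{3} = - \frac{517}{3}$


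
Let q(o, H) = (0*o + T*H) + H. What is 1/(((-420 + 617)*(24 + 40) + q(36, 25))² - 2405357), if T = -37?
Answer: 1/134671907 ≈ 7.4255e-9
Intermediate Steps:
q(o, H) = -36*H (q(o, H) = (0*o - 37*H) + H = (0 - 37*H) + H = -37*H + H = -36*H)
1/(((-420 + 617)*(24 + 40) + q(36, 25))² - 2405357) = 1/(((-420 + 617)*(24 + 40) - 36*25)² - 2405357) = 1/((197*64 - 900)² - 2405357) = 1/((12608 - 900)² - 2405357) = 1/(11708² - 2405357) = 1/(137077264 - 2405357) = 1/134671907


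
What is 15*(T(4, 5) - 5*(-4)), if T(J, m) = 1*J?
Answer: 360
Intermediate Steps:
T(J, m) = J
15*(T(4, 5) - 5*(-4)) = 15*(4 - 5*(-4)) = 15*(4 + 20) = 15*24 = 360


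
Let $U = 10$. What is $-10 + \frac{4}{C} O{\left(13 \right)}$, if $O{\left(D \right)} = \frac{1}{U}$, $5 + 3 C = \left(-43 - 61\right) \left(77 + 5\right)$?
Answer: $- \frac{426656}{42665} \approx -10.0$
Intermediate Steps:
$C = - \frac{8533}{3}$ ($C = - \frac{5}{3} + \frac{\left(-43 - 61\right) \left(77 + 5\right)}{3} = - \frac{5}{3} + \frac{\left(-104\right) 82}{3} = - \frac{5}{3} + \frac{1}{3} \left(-8528\right) = - \frac{5}{3} - \frac{8528}{3} = - \frac{8533}{3} \approx -2844.3$)
$O{\left(D \right)} = \frac{1}{10}$
$-10 + \frac{4}{C} O{\left(13 \right)} = -10 + \frac{4}{- \frac{8533}{3}} \cdot \frac{1}{10} = -10 + 4 \left(- \frac{3}{8533}\right) \frac{1}{10} = -10 - \frac{6}{42665} = - \frac{426656}{42665}$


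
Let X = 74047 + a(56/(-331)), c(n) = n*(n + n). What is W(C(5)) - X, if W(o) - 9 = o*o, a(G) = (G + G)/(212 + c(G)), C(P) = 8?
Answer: -429663248906/5808301 ≈ -73974.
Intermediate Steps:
c(n) = 2*n**2 (c(n) = n*(2*n) = 2*n**2)
a(G) = 2*G/(212 + 2*G**2) (a(G) = (G + G)/(212 + 2*G**2) = (2*G)/(212 + 2*G**2) = 2*G/(212 + 2*G**2))
W(o) = 9 + o**2 (W(o) = 9 + o*o = 9 + o**2)
X = 430087254879/5808301 (X = 74047 + (56/(-331))/(106 + (56/(-331))**2) = 74047 + (56*(-1/331))/(106 + (56*(-1/331))**2) = 74047 - 56/(331*(106 + (-56/331)**2)) = 74047 - 56/(331*(106 + 3136/109561)) = 74047 - 56/(331*11616602/109561) = 74047 - 56/331*109561/11616602 = 74047 - 9268/5808301 = 430087254879/5808301 ≈ 74047.)
W(C(5)) - X = (9 + 8**2) - 1*430087254879/5808301 = (9 + 64) - 430087254879/5808301 = 73 - 430087254879/5808301 = -429663248906/5808301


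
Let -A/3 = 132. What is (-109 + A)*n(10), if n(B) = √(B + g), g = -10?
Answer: 0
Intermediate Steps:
n(B) = √(-10 + B) (n(B) = √(B - 10) = √(-10 + B))
A = -396 (A = -3*132 = -396)
(-109 + A)*n(10) = (-109 - 396)*√(-10 + 10) = -505*√0 = -505*0 = 0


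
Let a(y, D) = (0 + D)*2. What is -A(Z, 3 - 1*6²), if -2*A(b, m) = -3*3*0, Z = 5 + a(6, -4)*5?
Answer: 0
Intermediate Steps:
a(y, D) = 2*D (a(y, D) = D*2 = 2*D)
Z = -35 (Z = 5 + (2*(-4))*5 = 5 - 8*5 = 5 - 40 = -35)
A(b, m) = 0 (A(b, m) = -(-3*3)*0/2 = -(-9)*0/2 = -½*0 = 0)
-A(Z, 3 - 1*6²) = -1*0 = 0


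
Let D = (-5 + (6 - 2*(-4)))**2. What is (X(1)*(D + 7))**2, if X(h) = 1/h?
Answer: 7744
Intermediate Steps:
D = 81 (D = (-5 + (6 + 8))**2 = (-5 + 14)**2 = 9**2 = 81)
(X(1)*(D + 7))**2 = ((81 + 7)/1)**2 = (1*88)**2 = 88**2 = 7744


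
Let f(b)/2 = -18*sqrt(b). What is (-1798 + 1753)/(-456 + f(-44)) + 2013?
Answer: 1481625/736 - 9*I*sqrt(11)/736 ≈ 2013.1 - 0.040557*I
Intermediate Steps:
f(b) = -36*sqrt(b) (f(b) = 2*(-18*sqrt(b)) = -36*sqrt(b))
(-1798 + 1753)/(-456 + f(-44)) + 2013 = (-1798 + 1753)/(-456 - 72*I*sqrt(11)) + 2013 = -45/(-456 - 72*I*sqrt(11)) + 2013 = 2013 - 45/(-456 - 72*I*sqrt(11))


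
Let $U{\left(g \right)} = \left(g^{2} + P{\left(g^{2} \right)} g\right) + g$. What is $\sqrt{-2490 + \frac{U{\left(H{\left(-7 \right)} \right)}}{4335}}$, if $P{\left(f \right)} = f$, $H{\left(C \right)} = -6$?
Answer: $\frac{4 i \sqrt{1124410}}{85} \approx 49.9 i$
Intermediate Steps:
$U{\left(g \right)} = g + g^{2} + g^{3}$ ($U{\left(g \right)} = \left(g^{2} + g^{2} g\right) + g = \left(g^{2} + g^{3}\right) + g = g + g^{2} + g^{3}$)
$\sqrt{-2490 + \frac{U{\left(H{\left(-7 \right)} \right)}}{4335}} = \sqrt{-2490 + \frac{\left(-6\right) \left(1 - 6 + \left(-6\right)^{2}\right)}{4335}} = \sqrt{-2490 + - 6 \left(1 - 6 + 36\right) \frac{1}{4335}} = \sqrt{-2490 + \left(-6\right) 31 \cdot \frac{1}{4335}} = \sqrt{-2490 - \frac{62}{1445}} = \sqrt{- \frac{3598112}{1445}} = \frac{4 i \sqrt{1124410}}{85}$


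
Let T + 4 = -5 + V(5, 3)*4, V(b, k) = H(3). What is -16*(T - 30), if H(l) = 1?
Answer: 560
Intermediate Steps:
V(b, k) = 1
T = -5 (T = -4 + (-5 + 1*4) = -4 + (-5 + 4) = -4 - 1 = -5)
-16*(T - 30) = -16*(-5 - 30) = -16*(-35) = 560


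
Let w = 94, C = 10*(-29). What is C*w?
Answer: -27260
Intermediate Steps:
C = -290
C*w = -290*94 = -27260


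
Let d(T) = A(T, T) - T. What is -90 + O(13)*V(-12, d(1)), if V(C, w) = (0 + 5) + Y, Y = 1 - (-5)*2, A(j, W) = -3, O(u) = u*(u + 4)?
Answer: 3446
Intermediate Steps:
O(u) = u*(4 + u)
Y = 11 (Y = 1 - 1*(-10) = 1 + 10 = 11)
d(T) = -3 - T
V(C, w) = 16 (V(C, w) = (0 + 5) + 11 = 5 + 11 = 16)
-90 + O(13)*V(-12, d(1)) = -90 + (13*(4 + 13))*16 = -90 + (13*17)*16 = -90 + 221*16 = -90 + 3536 = 3446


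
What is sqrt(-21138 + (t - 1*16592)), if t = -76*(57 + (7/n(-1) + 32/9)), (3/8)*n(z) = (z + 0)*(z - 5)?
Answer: I*sqrt(1525157)/6 ≈ 205.83*I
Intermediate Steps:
n(z) = 8*z*(-5 + z)/3 (n(z) = 8*((z + 0)*(z - 5))/3 = 8*(z*(-5 + z))/3 = 8*z*(-5 + z)/3)
t = -166877/36 (t = -76*(57 + (7/(((8/3)*(-1)*(-5 - 1))) + 32/9)) = -76*(57 + (7/(((8/3)*(-1)*(-6))) + 32*(1/9))) = -76*(57 + (7/16 + 32/9)) = -76*(57 + 575/144) = -76*8783/144 = -166877/36 ≈ -4635.5)
sqrt(-21138 + (t - 1*16592)) = sqrt(-21138 + (-166877/36 - 1*16592)) = sqrt(-21138 + (-166877/36 - 16592)) = sqrt(-21138 - 764189/36) = sqrt(-1525157/36) = I*sqrt(1525157)/6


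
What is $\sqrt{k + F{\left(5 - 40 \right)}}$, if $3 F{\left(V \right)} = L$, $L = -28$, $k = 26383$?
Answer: $\frac{\sqrt{237363}}{3} \approx 162.4$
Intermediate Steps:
$F{\left(V \right)} = - \frac{28}{3}$ ($F{\left(V \right)} = \frac{1}{3} \left(-28\right) = - \frac{28}{3}$)
$\sqrt{k + F{\left(5 - 40 \right)}} = \sqrt{26383 - \frac{28}{3}} = \sqrt{\frac{79121}{3}} = \frac{\sqrt{237363}}{3}$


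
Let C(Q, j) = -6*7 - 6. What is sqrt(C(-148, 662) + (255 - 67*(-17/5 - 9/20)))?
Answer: sqrt(46495)/10 ≈ 21.563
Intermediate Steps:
C(Q, j) = -48 (C(Q, j) = -42 - 6 = -48)
sqrt(C(-148, 662) + (255 - 67*(-17/5 - 9/20))) = sqrt(-48 + (255 - 67*(-17/5 - 9/20))) = sqrt(-48 + (255 - 67*(-77/20))) = sqrt(-48 + (255 + 5159/20)) = sqrt(-48 + 10259/20) = sqrt(9299/20) = sqrt(46495)/10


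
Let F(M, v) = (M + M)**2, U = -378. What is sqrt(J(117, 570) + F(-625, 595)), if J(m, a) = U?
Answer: sqrt(1562122) ≈ 1249.8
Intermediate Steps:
J(m, a) = -378
F(M, v) = 4*M**2 (F(M, v) = (2*M)**2 = 4*M**2)
sqrt(J(117, 570) + F(-625, 595)) = sqrt(-378 + 4*(-625)**2) = sqrt(-378 + 4*390625) = sqrt(-378 + 1562500) = sqrt(1562122)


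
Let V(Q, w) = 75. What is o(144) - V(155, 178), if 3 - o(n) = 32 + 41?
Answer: -145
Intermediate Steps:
o(n) = -70 (o(n) = 3 - (32 + 41) = 3 - 1*73 = 3 - 73 = -70)
o(144) - V(155, 178) = -70 - 1*75 = -70 - 75 = -145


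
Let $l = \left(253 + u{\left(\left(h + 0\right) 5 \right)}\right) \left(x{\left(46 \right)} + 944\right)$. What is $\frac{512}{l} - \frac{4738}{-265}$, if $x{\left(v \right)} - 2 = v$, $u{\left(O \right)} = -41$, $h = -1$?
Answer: $\frac{146898}{8215} \approx 17.882$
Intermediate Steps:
$x{\left(v \right)} = 2 + v$
$l = 210304$ ($l = \left(253 - 41\right) \left(\left(2 + 46\right) + 944\right) = 212 \left(48 + 944\right) = 212 \cdot 992 = 210304$)
$\frac{512}{l} - \frac{4738}{-265} = \frac{512}{210304} - \frac{4738}{-265} = 512 \cdot \frac{1}{210304} - - \frac{4738}{265} = \frac{4}{1643} + \frac{4738}{265} = \frac{146898}{8215}$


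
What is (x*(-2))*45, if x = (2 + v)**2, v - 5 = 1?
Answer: -5760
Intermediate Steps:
v = 6 (v = 5 + 1 = 6)
x = 64 (x = (2 + 6)**2 = 8**2 = 64)
(x*(-2))*45 = (64*(-2))*45 = -128*45 = -5760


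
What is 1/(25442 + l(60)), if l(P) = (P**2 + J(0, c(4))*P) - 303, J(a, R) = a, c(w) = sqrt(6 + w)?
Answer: 1/28739 ≈ 3.4796e-5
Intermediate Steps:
l(P) = -303 + P**2 (l(P) = (P**2 + 0*P) - 303 = (P**2 + 0) - 303 = P**2 - 303 = -303 + P**2)
1/(25442 + l(60)) = 1/(25442 + (-303 + 60**2)) = 1/(25442 + (-303 + 3600)) = 1/(25442 + 3297) = 1/28739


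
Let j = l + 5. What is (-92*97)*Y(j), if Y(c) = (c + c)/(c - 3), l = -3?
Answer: 35696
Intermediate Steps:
j = 2 (j = -3 + 5 = 2)
Y(c) = 2*c/(-3 + c) (Y(c) = (2*c)/(-3 + c) = 2*c/(-3 + c))
(-92*97)*Y(j) = (-92*97)*(2*2/(-3 + 2)) = -17848*2/(-1) = -17848*2*(-1) = -8924*(-4) = 35696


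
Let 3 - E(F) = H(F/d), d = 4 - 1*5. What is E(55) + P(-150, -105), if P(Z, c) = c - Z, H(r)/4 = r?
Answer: 268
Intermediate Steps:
d = -1 (d = 4 - 5 = -1)
H(r) = 4*r
E(F) = 3 + 4*F (E(F) = 3 - 4*F/(-1) = 3 - 4*F*(-1) = 3 - 4*(-F) = 3 - (-4)*F = 3 + 4*F)
E(55) + P(-150, -105) = (3 + 4*55) + (-105 - 1*(-150)) = (3 + 220) + (-105 + 150) = 223 + 45 = 268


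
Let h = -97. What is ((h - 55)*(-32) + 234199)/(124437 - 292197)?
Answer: -239063/167760 ≈ -1.4250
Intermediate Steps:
((h - 55)*(-32) + 234199)/(124437 - 292197) = ((-97 - 55)*(-32) + 234199)/(124437 - 292197) = (-152*(-32) + 234199)/(-167760) = (4864 + 234199)*(-1/167760) = 239063*(-1/167760) = -239063/167760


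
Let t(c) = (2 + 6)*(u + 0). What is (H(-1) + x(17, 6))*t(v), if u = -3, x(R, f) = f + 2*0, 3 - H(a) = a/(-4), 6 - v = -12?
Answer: -210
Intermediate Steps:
v = 18 (v = 6 - 1*(-12) = 6 + 12 = 18)
H(a) = 3 + a/4 (H(a) = 3 - a/(-4) = 3 - a*(-1)/4 = 3 - (-1)*a/4 = 3 + a/4)
x(R, f) = f (x(R, f) = f + 0 = f)
t(c) = -24 (t(c) = (2 + 6)*(-3 + 0) = 8*(-3) = -24)
(H(-1) + x(17, 6))*t(v) = ((3 + (1/4)*(-1)) + 6)*(-24) = ((3 - 1/4) + 6)*(-24) = (11/4 + 6)*(-24) = (35/4)*(-24) = -210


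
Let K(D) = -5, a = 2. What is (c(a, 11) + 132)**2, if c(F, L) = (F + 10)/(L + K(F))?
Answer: 17956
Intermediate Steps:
c(F, L) = (10 + F)/(-5 + L) (c(F, L) = (F + 10)/(L - 5) = (10 + F)/(-5 + L))
(c(a, 11) + 132)**2 = ((10 + 2)/(-5 + 11) + 132)**2 = (12/6 + 132)**2 = ((1/6)*12 + 132)**2 = (2 + 132)**2 = 134**2 = 17956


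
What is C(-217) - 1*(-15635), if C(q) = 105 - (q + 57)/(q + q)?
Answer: 3415500/217 ≈ 15740.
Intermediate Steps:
C(q) = 105 - (57 + q)/(2*q)
C(-217) - 1*(-15635) = (19/2)*(-3 + 11*(-217))/(-217) - 1*(-15635) = (19/2)*(-1/217)*(-3 - 2387) + 15635 = (19/2)*(-1/217)*(-2390) + 15635 = 22705/217 + 15635 = 3415500/217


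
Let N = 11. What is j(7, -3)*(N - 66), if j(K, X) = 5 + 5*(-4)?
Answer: 825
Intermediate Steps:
j(K, X) = -15 (j(K, X) = 5 - 20 = -15)
j(7, -3)*(N - 66) = -15*(11 - 66) = -15*(-55) = 825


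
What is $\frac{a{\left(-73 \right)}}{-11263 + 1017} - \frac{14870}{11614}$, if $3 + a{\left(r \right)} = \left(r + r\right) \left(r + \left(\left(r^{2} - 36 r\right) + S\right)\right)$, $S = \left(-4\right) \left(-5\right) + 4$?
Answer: $\frac{6628414787}{59498522} \approx 111.4$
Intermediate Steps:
$S = 24$ ($S = 20 + 4 = 24$)
$a{\left(r \right)} = -3 + 2 r \left(24 + r^{2} - 35 r\right)$ ($a{\left(r \right)} = -3 + \left(r + r\right) \left(r + \left(\left(r^{2} - 36 r\right) + 24\right)\right) = -3 + 2 r \left(r + \left(24 + r^{2} - 36 r\right)\right) = -3 + 2 r \left(24 + r^{2} - 35 r\right)$)
$\frac{a{\left(-73 \right)}}{-11263 + 1017} - \frac{14870}{11614} = \frac{-3 - 70 \left(-73\right)^{2} + 2 \left(-73\right)^{3} + 48 \left(-73\right)}{-11263 + 1017} - \frac{14870}{11614} = \frac{-3 - 373030 + 2 \left(-389017\right) - 3504}{-10246} - \frac{7435}{5807} = \left(-3 - 373030 - 778034 - 3504\right) \left(- \frac{1}{10246}\right) - \frac{7435}{5807} = \left(-1154571\right) \left(- \frac{1}{10246}\right) - \frac{7435}{5807} = \frac{1154571}{10246} - \frac{7435}{5807} = \frac{6628414787}{59498522}$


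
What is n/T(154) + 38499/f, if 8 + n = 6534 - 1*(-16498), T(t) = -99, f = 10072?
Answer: -228086327/997128 ≈ -228.74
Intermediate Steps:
n = 23024 (n = -8 + (6534 - 1*(-16498)) = -8 + (6534 + 16498) = -8 + 23032 = 23024)
n/T(154) + 38499/f = 23024/(-99) + 38499/10072 = 23024*(-1/99) + 38499*(1/10072) = -23024/99 + 38499/10072 = -228086327/997128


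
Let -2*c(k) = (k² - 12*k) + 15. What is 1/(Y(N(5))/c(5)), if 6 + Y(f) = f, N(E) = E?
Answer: -10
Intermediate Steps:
c(k) = -15/2 + 6*k - k²/2 (c(k) = -((k² - 12*k) + 15)/2 = -(15 + k² - 12*k)/2 = -15/2 + 6*k - k²/2)
Y(f) = -6 + f
1/(Y(N(5))/c(5)) = 1/((-6 + 5)/(-15/2 + 6*5 - ½*5²)) = 1/(-1/(-15/2 + 30 - ½*25)) = 1/(-1/(-15/2 + 30 - 25/2)) = 1/(-1/10) = 1/(-1*⅒) = 1/(-⅒) = -10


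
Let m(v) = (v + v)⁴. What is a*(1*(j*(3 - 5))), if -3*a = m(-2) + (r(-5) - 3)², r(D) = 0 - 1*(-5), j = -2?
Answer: -1040/3 ≈ -346.67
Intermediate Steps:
r(D) = 5 (r(D) = 0 + 5 = 5)
m(v) = 16*v⁴ (m(v) = (2*v)⁴ = 16*v⁴)
a = -260/3 (a = -(16*(-2)⁴ + (5 - 3)²)/3 = -(16*16 + 2²)/3 = -(256 + 4)/3 = -⅓*260 = -260/3 ≈ -86.667)
a*(1*(j*(3 - 5))) = -260*(-2*(3 - 5))/3 = -260*(-2*(-2))/3 = -260*4/3 = -260/3*4 = -1040/3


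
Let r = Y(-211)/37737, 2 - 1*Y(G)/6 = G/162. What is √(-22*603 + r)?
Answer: I*√170026740361821/113211 ≈ 115.18*I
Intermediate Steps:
Y(G) = 12 - G/27 (Y(G) = 12 - 6*G/162 = 12 - G/27)
r = 535/1018899 (r = (12 - 1/27*(-211))/37737 = (12 + 211/27)*(1/37737) = (535/27)*(1/37737) = 535/1018899 ≈ 0.00052508)
√(-22*603 + r) = √(-22*603 + 535/1018899) = √(-13266 + 535/1018899) = √(-13516713599/1018899) = I*√170026740361821/113211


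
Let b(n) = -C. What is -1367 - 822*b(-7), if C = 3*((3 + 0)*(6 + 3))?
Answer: 65215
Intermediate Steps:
C = 81 (C = 3*(3*9) = 3*27 = 81)
b(n) = -81 (b(n) = -1*81 = -81)
-1367 - 822*b(-7) = -1367 - 822*(-81) = -1367 + 66582 = 65215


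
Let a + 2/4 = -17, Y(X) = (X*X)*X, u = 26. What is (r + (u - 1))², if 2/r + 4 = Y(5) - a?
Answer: 48011041/76729 ≈ 625.72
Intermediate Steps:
Y(X) = X³ (Y(X) = X²*X = X³)
a = -35/2 (a = -½ - 17 = -35/2 ≈ -17.500)
r = 4/277 (r = 2/(-4 + (5³ - 1*(-35/2))) = 2/(-4 + (125 + 35/2)) = 2/(-4 + 285/2) = 2/(277/2) = 2*(2/277) = 4/277 ≈ 0.014440)
(r + (u - 1))² = (4/277 + (26 - 1))² = (4/277 + 25)² = (6929/277)² = 48011041/76729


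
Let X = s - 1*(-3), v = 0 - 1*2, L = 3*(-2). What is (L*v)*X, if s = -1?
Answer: 24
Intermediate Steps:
L = -6
v = -2 (v = 0 - 2 = -2)
X = 2 (X = -1 - 1*(-3) = -1 + 3 = 2)
(L*v)*X = -6*(-2)*2 = 12*2 = 24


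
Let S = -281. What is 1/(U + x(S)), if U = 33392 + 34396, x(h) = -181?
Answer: 1/67607 ≈ 1.4791e-5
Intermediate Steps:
U = 67788
1/(U + x(S)) = 1/(67788 - 181) = 1/67607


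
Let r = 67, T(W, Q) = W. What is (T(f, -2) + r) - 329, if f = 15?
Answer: -247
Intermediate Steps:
(T(f, -2) + r) - 329 = (15 + 67) - 329 = 82 - 329 = -247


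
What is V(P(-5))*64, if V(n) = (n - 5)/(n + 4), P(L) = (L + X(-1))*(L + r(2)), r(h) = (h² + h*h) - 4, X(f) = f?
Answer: 32/5 ≈ 6.4000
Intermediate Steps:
r(h) = -4 + 2*h² (r(h) = (h² + h²) - 4 = 2*h² - 4 = -4 + 2*h²)
P(L) = (-1 + L)*(4 + L) (P(L) = (L - 1)*(L + (-4 + 2*2²)) = (-1 + L)*(L + (-4 + 2*4)) = (-1 + L)*(L + (-4 + 8)) = (-1 + L)*(L + 4) = (-1 + L)*(4 + L))
V(n) = (-5 + n)/(4 + n)
V(P(-5))*64 = ((-5 + (-4 + (-5)² + 3*(-5)))/(4 + (-4 + (-5)² + 3*(-5))))*64 = ((-5 + (-4 + 25 - 15))/(4 + (-4 + 25 - 15)))*64 = ((-5 + 6)/(4 + 6))*64 = (1/10)*64 = ((⅒)*1)*64 = (⅒)*64 = 32/5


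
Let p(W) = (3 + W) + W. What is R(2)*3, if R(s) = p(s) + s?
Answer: 27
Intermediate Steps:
p(W) = 3 + 2*W
R(s) = 3 + 3*s (R(s) = (3 + 2*s) + s = 3 + 3*s)
R(2)*3 = (3 + 3*2)*3 = (3 + 6)*3 = 9*3 = 27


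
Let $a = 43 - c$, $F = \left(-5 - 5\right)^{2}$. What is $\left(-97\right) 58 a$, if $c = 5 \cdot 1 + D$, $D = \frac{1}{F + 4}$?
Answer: $- \frac{11114163}{52} \approx -2.1373 \cdot 10^{5}$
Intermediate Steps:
$F = 100$ ($F = \left(-10\right)^{2} = 100$)
$D = \frac{1}{104}$ ($D = \frac{1}{100 + 4} = \frac{1}{104} \approx 0.0096154$)
$c = \frac{521}{104}$ ($c = 5 \cdot 1 + \frac{1}{104} = 5 + \frac{1}{104} = \frac{521}{104} \approx 5.0096$)
$a = \frac{3951}{104}$ ($a = 43 - \frac{521}{104} = \frac{3951}{104} \approx 37.99$)
$\left(-97\right) 58 a = \left(-97\right) 58 \cdot \frac{3951}{104} = \left(-5626\right) \frac{3951}{104} = - \frac{11114163}{52}$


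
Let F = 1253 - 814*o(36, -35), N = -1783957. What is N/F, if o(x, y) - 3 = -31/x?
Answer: 4587318/1255 ≈ 3655.2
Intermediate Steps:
o(x, y) = 3 - 31/x
F = -8785/18 (F = 1253 - 814*(3 - 31/36) = 1253 - 814*77/36 = 1253 - 31339/18 = -8785/18 ≈ -488.06)
N/F = -1783957/(-8785/18) = -1783957*(-18/8785) = 4587318/1255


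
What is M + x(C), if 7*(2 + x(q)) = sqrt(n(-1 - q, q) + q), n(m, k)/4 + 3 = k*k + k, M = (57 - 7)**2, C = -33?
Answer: 2498 + sqrt(4179)/7 ≈ 2507.2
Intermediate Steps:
M = 2500 (M = 50**2 = 2500)
n(m, k) = -12 + 4*k + 4*k**2 (n(m, k) = -12 + 4*(k*k + k) = -12 + 4*(k**2 + k) = -12 + 4*(k + k**2) = -12 + (4*k + 4*k**2) = -12 + 4*k + 4*k**2)
x(q) = -2 + sqrt(-12 + 4*q**2 + 5*q)/7 (x(q) = -2 + sqrt((-12 + 4*q + 4*q**2) + q)/7 = -2 + sqrt(-12 + 4*q**2 + 5*q)/7)
M + x(C) = 2500 + (-2 + sqrt(-12 + 4*(-33)**2 + 5*(-33))/7) = 2500 + (-2 + sqrt(-12 + 4*1089 - 165)/7) = 2500 + (-2 + sqrt(-12 + 4356 - 165)/7) = 2500 + (-2 + sqrt(4179)/7) = 2498 + sqrt(4179)/7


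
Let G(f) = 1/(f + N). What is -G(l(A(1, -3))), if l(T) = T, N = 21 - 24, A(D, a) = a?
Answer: ⅙ ≈ 0.16667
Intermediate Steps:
N = -3
G(f) = 1/(-3 + f) (G(f) = 1/(f - 3) = 1/(-3 + f))
-G(l(A(1, -3))) = -1/(-3 - 3) = -1/(-6) = -1*(-⅙) = ⅙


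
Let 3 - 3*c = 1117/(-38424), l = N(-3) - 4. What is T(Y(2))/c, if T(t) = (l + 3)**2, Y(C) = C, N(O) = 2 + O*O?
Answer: 11527200/116389 ≈ 99.040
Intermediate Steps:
N(O) = 2 + O**2
l = 7 (l = (2 + (-3)**2) - 4 = (2 + 9) - 4 = 11 - 4 = 7)
c = 116389/115272 (c = 1 - 1117/(3*(-38424)) = 1 - 1117*(-1)/(3*38424) = 1 - 1/3*(-1117/38424) = 1 + 1117/115272 = 116389/115272 ≈ 1.0097)
T(t) = 100 (T(t) = (7 + 3)**2 = 10**2 = 100)
T(Y(2))/c = 100/(116389/115272) = 100*(115272/116389) = 11527200/116389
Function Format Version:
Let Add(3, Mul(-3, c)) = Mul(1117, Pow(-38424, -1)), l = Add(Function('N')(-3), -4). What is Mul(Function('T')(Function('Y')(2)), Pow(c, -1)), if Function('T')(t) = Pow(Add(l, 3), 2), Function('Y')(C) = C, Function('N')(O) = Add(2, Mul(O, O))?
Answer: Rational(11527200, 116389) ≈ 99.040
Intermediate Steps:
Function('N')(O) = Add(2, Pow(O, 2))
l = 7 (l = Add(Add(2, Pow(-3, 2)), -4) = Add(Add(2, 9), -4) = Add(11, -4) = 7)
c = Rational(116389, 115272) (c = Add(1, Mul(Rational(-1, 3), Mul(1117, Pow(-38424, -1)))) = Add(1, Mul(Rational(-1, 3), Mul(1117, Rational(-1, 38424)))) = Add(1, Mul(Rational(-1, 3), Rational(-1117, 38424))) = Add(1, Rational(1117, 115272)) = Rational(116389, 115272) ≈ 1.0097)
Function('T')(t) = 100 (Function('T')(t) = Pow(Add(7, 3), 2) = Pow(10, 2) = 100)
Mul(Function('T')(Function('Y')(2)), Pow(c, -1)) = Mul(100, Pow(Rational(116389, 115272), -1)) = Mul(100, Rational(115272, 116389)) = Rational(11527200, 116389)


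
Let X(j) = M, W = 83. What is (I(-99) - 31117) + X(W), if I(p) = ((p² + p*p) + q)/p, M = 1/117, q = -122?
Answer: -40300808/1287 ≈ -31314.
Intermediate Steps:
M = 1/117 ≈ 0.0085470
X(j) = 1/117
I(p) = (-122 + 2*p²)/p (I(p) = ((p² + p*p) - 122)/p = ((p² + p²) - 122)/p = (2*p² - 122)/p = (-122 + 2*p²)/p)
(I(-99) - 31117) + X(W) = ((-122/(-99) + 2*(-99)) - 31117) + 1/117 = ((-122*(-1/99) - 198) - 31117) + 1/117 = ((122/99 - 198) - 31117) + 1/117 = (-19480/99 - 31117) + 1/117 = -3100063/99 + 1/117 = -40300808/1287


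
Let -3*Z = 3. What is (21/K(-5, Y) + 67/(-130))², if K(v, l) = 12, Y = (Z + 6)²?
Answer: 103041/67600 ≈ 1.5243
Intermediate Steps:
Z = -1 (Z = -⅓*3 = -1)
Y = 25 (Y = (-1 + 6)² = 5² = 25)
(21/K(-5, Y) + 67/(-130))² = (21/12 + 67/(-130))² = (21*(1/12) + 67*(-1/130))² = (7/4 - 67/130)² = (321/260)² = 103041/67600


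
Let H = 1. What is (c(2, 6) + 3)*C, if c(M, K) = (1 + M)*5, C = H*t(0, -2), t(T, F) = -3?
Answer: -54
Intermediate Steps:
C = -3 (C = 1*(-3) = -3)
c(M, K) = 5 + 5*M
(c(2, 6) + 3)*C = ((5 + 5*2) + 3)*(-3) = ((5 + 10) + 3)*(-3) = (15 + 3)*(-3) = 18*(-3) = -54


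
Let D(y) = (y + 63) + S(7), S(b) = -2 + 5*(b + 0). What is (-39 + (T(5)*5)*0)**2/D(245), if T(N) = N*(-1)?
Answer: 1521/341 ≈ 4.4604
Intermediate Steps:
T(N) = -N
S(b) = -2 + 5*b
D(y) = 96 + y (D(y) = (y + 63) + (-2 + 5*7) = (63 + y) + (-2 + 35) = (63 + y) + 33 = 96 + y)
(-39 + (T(5)*5)*0)**2/D(245) = (-39 + (-1*5*5)*0)**2/(96 + 245) = (-39 - 5*5*0)**2/341 = (-39 - 25*0)**2*(1/341) = (-39 + 0)**2*(1/341) = (-39)**2*(1/341) = 1521*(1/341) = 1521/341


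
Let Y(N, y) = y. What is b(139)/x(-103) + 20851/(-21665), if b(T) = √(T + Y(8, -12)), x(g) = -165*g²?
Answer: -20851/21665 - √127/1750485 ≈ -0.96243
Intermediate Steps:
b(T) = √(-12 + T) (b(T) = √(T - 12) = √(-12 + T))
b(139)/x(-103) + 20851/(-21665) = √(-12 + 139)/((-165*(-103)²)) + 20851/(-21665) = √127/((-165*10609)) + 20851*(-1/21665) = √127/(-1750485) - 20851/21665 = √127*(-1/1750485) - 20851/21665 = -√127/1750485 - 20851/21665 = -20851/21665 - √127/1750485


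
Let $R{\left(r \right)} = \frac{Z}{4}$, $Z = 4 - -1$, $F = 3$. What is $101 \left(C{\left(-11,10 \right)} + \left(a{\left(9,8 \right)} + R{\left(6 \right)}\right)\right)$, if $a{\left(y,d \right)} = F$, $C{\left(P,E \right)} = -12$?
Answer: $- \frac{3131}{4} \approx -782.75$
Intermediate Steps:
$a{\left(y,d \right)} = 3$
$Z = 5$ ($Z = 4 + 1 = 5$)
$R{\left(r \right)} = \frac{5}{4}$
$101 \left(C{\left(-11,10 \right)} + \left(a{\left(9,8 \right)} + R{\left(6 \right)}\right)\right) = 101 \left(-12 + \left(3 + \frac{5}{4}\right)\right) = 101 \left(-12 + \frac{17}{4}\right) = 101 \left(- \frac{31}{4}\right) = - \frac{3131}{4}$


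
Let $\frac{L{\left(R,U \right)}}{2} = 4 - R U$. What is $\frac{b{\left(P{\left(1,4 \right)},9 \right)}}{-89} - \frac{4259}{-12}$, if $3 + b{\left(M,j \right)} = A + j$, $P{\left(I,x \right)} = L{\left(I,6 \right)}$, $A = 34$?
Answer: $\frac{378571}{1068} \approx 354.47$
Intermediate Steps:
$L{\left(R,U \right)} = 8 - 2 R U$ ($L{\left(R,U \right)} = 2 \left(4 - R U\right) = 8 - 2 R U$)
$P{\left(I,x \right)} = 8 - 12 I$ ($P{\left(I,x \right)} = 8 - 2 I 6 = 8 - 12 I$)
$b{\left(M,j \right)} = 31 + j$ ($b{\left(M,j \right)} = -3 + \left(34 + j\right) = 31 + j$)
$\frac{b{\left(P{\left(1,4 \right)},9 \right)}}{-89} - \frac{4259}{-12} = \frac{31 + 9}{-89} - \frac{4259}{-12} = 40 \left(- \frac{1}{89}\right) - - \frac{4259}{12} = - \frac{40}{89} + \frac{4259}{12} = \frac{378571}{1068}$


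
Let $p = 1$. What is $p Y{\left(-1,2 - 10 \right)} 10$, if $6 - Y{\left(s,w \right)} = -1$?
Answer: $70$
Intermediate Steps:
$Y{\left(s,w \right)} = 7$ ($Y{\left(s,w \right)} = 6 - -1 = 6 + 1 = 7$)
$p Y{\left(-1,2 - 10 \right)} 10 = 1 \cdot 7 \cdot 10 = 7 \cdot 10 = 70$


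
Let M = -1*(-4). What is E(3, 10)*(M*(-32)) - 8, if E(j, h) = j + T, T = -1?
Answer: -264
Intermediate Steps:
M = 4
E(j, h) = -1 + j (E(j, h) = j - 1 = -1 + j)
E(3, 10)*(M*(-32)) - 8 = (-1 + 3)*(4*(-32)) - 8 = 2*(-128) - 8 = -256 - 8 = -264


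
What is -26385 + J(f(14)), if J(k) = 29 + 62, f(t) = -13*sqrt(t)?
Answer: -26294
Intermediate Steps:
J(k) = 91
-26385 + J(f(14)) = -26385 + 91 = -26294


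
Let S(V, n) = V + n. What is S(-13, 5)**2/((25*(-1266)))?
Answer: -32/15825 ≈ -0.0020221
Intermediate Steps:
S(-13, 5)**2/((25*(-1266))) = (-13 + 5)**2/((25*(-1266))) = (-8)**2/(-31650) = 64*(-1/31650) = -32/15825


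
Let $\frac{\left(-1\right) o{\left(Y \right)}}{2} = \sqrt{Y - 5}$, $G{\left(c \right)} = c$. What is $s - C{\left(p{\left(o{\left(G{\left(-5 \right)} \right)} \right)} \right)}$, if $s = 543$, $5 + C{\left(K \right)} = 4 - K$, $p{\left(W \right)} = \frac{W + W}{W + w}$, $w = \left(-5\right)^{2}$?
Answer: $\frac{72368}{133} - \frac{20 i \sqrt{10}}{133} \approx 544.12 - 0.47553 i$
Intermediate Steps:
$w = 25$
$o{\left(Y \right)} = - 2 \sqrt{-5 + Y}$ ($o{\left(Y \right)} = - 2 \sqrt{Y - 5} = - 2 \sqrt{-5 + Y}$)
$p{\left(W \right)} = \frac{2 W}{25 + W}$ ($p{\left(W \right)} = \frac{W + W}{W + 25} = \frac{2 W}{25 + W}$)
$C{\left(K \right)} = -1 - K$ ($C{\left(K \right)} = -5 - \left(-4 + K\right) = -1 - K$)
$s - C{\left(p{\left(o{\left(G{\left(-5 \right)} \right)} \right)} \right)} = 543 - \left(-1 - \frac{2 \left(- 2 \sqrt{-5 - 5}\right)}{25 - 2 \sqrt{-5 - 5}}\right) = 543 - \left(-1 - \frac{2 \left(- 2 \sqrt{-10}\right)}{25 - 2 \sqrt{-10}}\right) = 543 - \left(-1 - \frac{2 \left(- 2 i \sqrt{10}\right)}{25 - 2 i \sqrt{10}}\right) = 543 - \left(-1 - - \frac{4 i \sqrt{10}}{25 - 2 i \sqrt{10}}\right) = 543 - \left(-1 + \frac{4 i \sqrt{10}}{25 - 2 i \sqrt{10}}\right) = 543 + \left(1 - \frac{4 i \sqrt{10}}{25 - 2 i \sqrt{10}}\right) = 544 - \frac{4 i \sqrt{10}}{25 - 2 i \sqrt{10}}$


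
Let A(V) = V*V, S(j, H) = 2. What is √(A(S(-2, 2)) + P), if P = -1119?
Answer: I*√1115 ≈ 33.392*I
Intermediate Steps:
A(V) = V²
√(A(S(-2, 2)) + P) = √(2² - 1119) = √(4 - 1119) = √(-1115) = I*√1115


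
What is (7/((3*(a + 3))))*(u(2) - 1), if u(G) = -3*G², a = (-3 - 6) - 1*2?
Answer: 91/24 ≈ 3.7917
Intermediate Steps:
a = -11 (a = (-3 - 1*6) - 2 = (-3 - 6) - 2 = -9 - 2 = -11)
(7/((3*(a + 3))))*(u(2) - 1) = (7/((3*(-11 + 3))))*(-3*2² - 1) = (7/((3*(-8))))*(-3*4 - 1) = (7/(-24))*(-12 - 1) = (7*(-1/24))*(-13) = -7/24*(-13) = 91/24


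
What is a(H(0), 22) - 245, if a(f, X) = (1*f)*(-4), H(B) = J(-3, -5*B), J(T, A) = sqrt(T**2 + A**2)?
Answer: -257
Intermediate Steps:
J(T, A) = sqrt(A**2 + T**2)
H(B) = sqrt(9 + 25*B**2) (H(B) = sqrt((-5*B)**2 + (-3)**2) = sqrt(25*B**2 + 9) = sqrt(9 + 25*B**2))
a(f, X) = -4*f (a(f, X) = f*(-4) = -4*f)
a(H(0), 22) - 245 = -4*sqrt(9 + 25*0**2) - 245 = -4*sqrt(9 + 25*0) - 245 = -4*sqrt(9 + 0) - 245 = -4*sqrt(9) - 245 = -4*3 - 245 = -12 - 245 = -257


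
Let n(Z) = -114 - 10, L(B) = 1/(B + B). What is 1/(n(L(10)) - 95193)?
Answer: -1/95317 ≈ -1.0491e-5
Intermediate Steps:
L(B) = 1/(2*B)
n(Z) = -124
1/(n(L(10)) - 95193) = 1/(-124 - 95193) = 1/(-95317) = -1/95317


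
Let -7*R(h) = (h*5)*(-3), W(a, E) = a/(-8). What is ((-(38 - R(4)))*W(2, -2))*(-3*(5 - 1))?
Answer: -618/7 ≈ -88.286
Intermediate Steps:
W(a, E) = -a/8 (W(a, E) = a*(-⅛) = -a/8)
R(h) = 15*h/7 (R(h) = -h*5*(-3)/7 = -5*h*(-3)/7 = -(-15)*h/7 = 15*h/7)
((-(38 - R(4)))*W(2, -2))*(-3*(5 - 1)) = ((-(38 - 15*4/7))*(-⅛*2))*(-3*(5 - 1)) = (-(38 - 1*60/7)*(-¼))*(-3*4) = (-(38 - 60/7)*(-¼))*(-12) = (-1*206/7*(-¼))*(-12) = -206/7*(-¼)*(-12) = (103/14)*(-12) = -618/7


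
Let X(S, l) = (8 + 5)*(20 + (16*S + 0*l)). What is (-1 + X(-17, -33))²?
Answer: 10738729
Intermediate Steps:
X(S, l) = 260 + 208*S (X(S, l) = 13*(20 + (16*S + 0)) = 13*(20 + 16*S) = 260 + 208*S)
(-1 + X(-17, -33))² = (-1 + (260 + 208*(-17)))² = (-1 + (260 - 3536))² = (-1 - 3276)² = (-3277)² = 10738729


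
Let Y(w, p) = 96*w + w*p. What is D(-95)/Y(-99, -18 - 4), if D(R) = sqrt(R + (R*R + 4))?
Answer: -sqrt(8934)/7326 ≈ -0.012902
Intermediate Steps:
Y(w, p) = 96*w + p*w
D(R) = sqrt(4 + R + R**2) (D(R) = sqrt(R + (R**2 + 4)) = sqrt(R + (4 + R**2)) = sqrt(4 + R + R**2))
D(-95)/Y(-99, -18 - 4) = sqrt(4 - 95 + (-95)**2)/((-99*(96 + (-18 - 4)))) = sqrt(4 - 95 + 9025)/((-99*(96 - 22))) = sqrt(8934)/((-99*74)) = sqrt(8934)/(-7326) = sqrt(8934)*(-1/7326) = -sqrt(8934)/7326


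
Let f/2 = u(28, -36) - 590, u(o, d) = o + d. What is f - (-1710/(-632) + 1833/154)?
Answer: -29456521/24332 ≈ -1210.6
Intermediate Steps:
u(o, d) = d + o
f = -1196 (f = 2*((-36 + 28) - 590) = 2*(-8 - 590) = 2*(-598) = -1196)
f - (-1710/(-632) + 1833/154) = -1196 - (-1710/(-632) + 1833/154) = -1196 - (-1710*(-1/632) + 1833*(1/154)) = -1196 - (855/316 + 1833/154) = -1196 - 1*355449/24332 = -1196 - 355449/24332 = -29456521/24332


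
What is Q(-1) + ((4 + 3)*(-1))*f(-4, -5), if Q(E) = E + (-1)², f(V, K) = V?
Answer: 28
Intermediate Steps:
Q(E) = 1 + E (Q(E) = E + 1 = 1 + E)
Q(-1) + ((4 + 3)*(-1))*f(-4, -5) = (1 - 1) + ((4 + 3)*(-1))*(-4) = 0 + (7*(-1))*(-4) = 0 - 7*(-4) = 0 + 28 = 28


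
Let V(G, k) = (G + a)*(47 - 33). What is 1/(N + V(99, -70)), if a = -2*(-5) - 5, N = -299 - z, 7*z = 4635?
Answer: 7/3464 ≈ 0.0020208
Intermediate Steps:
z = 4635/7 (z = (1/7)*4635 = 4635/7 ≈ 662.14)
N = -6728/7 (N = -299 - 1*4635/7 = -299 - 4635/7 = -6728/7 ≈ -961.14)
a = 5 (a = 10 - 5 = 5)
V(G, k) = 70 + 14*G (V(G, k) = (G + 5)*(47 - 33) = (5 + G)*14 = 70 + 14*G)
1/(N + V(99, -70)) = 1/(-6728/7 + (70 + 14*99)) = 1/(-6728/7 + (70 + 1386)) = 1/(-6728/7 + 1456) = 1/(3464/7) = 7/3464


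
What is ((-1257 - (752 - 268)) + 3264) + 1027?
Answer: 2550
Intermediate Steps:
((-1257 - (752 - 268)) + 3264) + 1027 = ((-1257 - 1*484) + 3264) + 1027 = ((-1257 - 484) + 3264) + 1027 = (-1741 + 3264) + 1027 = 1523 + 1027 = 2550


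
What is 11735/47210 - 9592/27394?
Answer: -13136973/129327074 ≈ -0.10158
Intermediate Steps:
11735/47210 - 9592/27394 = 11735*(1/47210) - 9592*1/27394 = 2347/9442 - 4796/13697 = -13136973/129327074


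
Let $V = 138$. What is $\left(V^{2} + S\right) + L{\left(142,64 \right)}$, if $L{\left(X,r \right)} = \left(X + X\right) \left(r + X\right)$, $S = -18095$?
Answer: $59453$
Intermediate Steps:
$L{\left(X,r \right)} = 2 X \left(X + r\right)$
$\left(V^{2} + S\right) + L{\left(142,64 \right)} = \left(138^{2} - 18095\right) + 2 \cdot 142 \left(142 + 64\right) = \left(19044 - 18095\right) + 2 \cdot 142 \cdot 206 = 949 + 58504 = 59453$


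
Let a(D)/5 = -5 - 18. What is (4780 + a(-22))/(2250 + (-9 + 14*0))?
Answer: 1555/747 ≈ 2.0817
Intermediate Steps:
a(D) = -115 (a(D) = 5*(-5 - 18) = 5*(-23) = -115)
(4780 + a(-22))/(2250 + (-9 + 14*0)) = (4780 - 115)/(2250 + (-9 + 14*0)) = 4665/(2250 + (-9 + 0)) = 4665/(2250 - 9) = 4665/2241 = 4665*(1/2241) = 1555/747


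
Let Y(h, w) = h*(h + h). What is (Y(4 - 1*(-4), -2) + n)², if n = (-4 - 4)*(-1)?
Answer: 18496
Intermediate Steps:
Y(h, w) = 2*h² (Y(h, w) = h*(2*h) = 2*h²)
n = 8 (n = -8*(-1) = 8)
(Y(4 - 1*(-4), -2) + n)² = (2*(4 - 1*(-4))² + 8)² = (2*(4 + 4)² + 8)² = (2*8² + 8)² = (2*64 + 8)² = (128 + 8)² = 136² = 18496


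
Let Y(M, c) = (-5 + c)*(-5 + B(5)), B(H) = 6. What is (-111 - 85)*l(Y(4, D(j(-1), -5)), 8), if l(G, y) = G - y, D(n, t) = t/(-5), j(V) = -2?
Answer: 2352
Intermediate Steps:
D(n, t) = -t/5
Y(M, c) = -5 + c (Y(M, c) = (-5 + c)*(-5 + 6) = (-5 + c)*1 = -5 + c)
(-111 - 85)*l(Y(4, D(j(-1), -5)), 8) = (-111 - 85)*((-5 - ⅕*(-5)) - 1*8) = -196*((-5 + 1) - 8) = -196*(-4 - 8) = -196*(-12) = 2352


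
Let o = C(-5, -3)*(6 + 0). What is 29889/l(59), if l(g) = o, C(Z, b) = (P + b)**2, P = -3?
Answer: 1107/8 ≈ 138.38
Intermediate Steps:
C(Z, b) = (-3 + b)**2
o = 216 (o = (-3 - 3)**2*(6 + 0) = (-6)**2*6 = 36*6 = 216)
l(g) = 216
29889/l(59) = 29889/216 = 29889*(1/216) = 1107/8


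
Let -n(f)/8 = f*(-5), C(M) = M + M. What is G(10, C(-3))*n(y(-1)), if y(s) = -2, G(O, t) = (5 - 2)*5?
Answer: -1200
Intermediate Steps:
C(M) = 2*M
G(O, t) = 15 (G(O, t) = 3*5 = 15)
n(f) = 40*f (n(f) = -8*f*(-5) = -(-40)*f = 40*f)
G(10, C(-3))*n(y(-1)) = 15*(40*(-2)) = 15*(-80) = -1200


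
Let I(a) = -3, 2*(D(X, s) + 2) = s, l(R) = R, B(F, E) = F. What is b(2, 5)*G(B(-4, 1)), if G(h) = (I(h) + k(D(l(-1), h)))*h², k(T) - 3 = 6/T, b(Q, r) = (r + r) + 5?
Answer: -360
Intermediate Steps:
D(X, s) = -2 + s/2
b(Q, r) = 5 + 2*r (b(Q, r) = 2*r + 5 = 5 + 2*r)
k(T) = 3 + 6/T
G(h) = 6*h²/(-2 + h/2) (G(h) = (-3 + (3 + 6/(-2 + h/2)))*h² = (6/(-2 + h/2))*h² = 6*h²/(-2 + h/2))
b(2, 5)*G(B(-4, 1)) = (5 + 2*5)*(12*(-4)²/(-4 - 4)) = (5 + 10)*(12*16/(-8)) = 15*(12*16*(-⅛)) = 15*(-24) = -360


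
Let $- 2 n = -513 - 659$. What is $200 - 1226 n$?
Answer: $-718236$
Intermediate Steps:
$n = 586$ ($n = - \frac{-513 - 659}{2} = \left(- \frac{1}{2}\right) \left(-1172\right) = 586$)
$200 - 1226 n = 200 - 718436 = -718236$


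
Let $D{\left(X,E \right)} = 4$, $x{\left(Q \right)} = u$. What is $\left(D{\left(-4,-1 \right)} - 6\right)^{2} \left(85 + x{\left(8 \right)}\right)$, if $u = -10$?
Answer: $300$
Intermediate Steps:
$x{\left(Q \right)} = -10$
$\left(D{\left(-4,-1 \right)} - 6\right)^{2} \left(85 + x{\left(8 \right)}\right) = \left(4 - 6\right)^{2} \left(85 - 10\right) = \left(4 - 6\right)^{2} \cdot 75 = \left(-2\right)^{2} \cdot 75 = 4 \cdot 75 = 300$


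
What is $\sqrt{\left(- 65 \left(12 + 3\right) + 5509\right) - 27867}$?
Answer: $i \sqrt{23333} \approx 152.75 i$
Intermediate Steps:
$\sqrt{\left(- 65 \left(12 + 3\right) + 5509\right) - 27867} = \sqrt{\left(\left(-65\right) 15 + 5509\right) - 27867} = \sqrt{\left(-975 + 5509\right) - 27867} = \sqrt{4534 - 27867} = \sqrt{-23333} = i \sqrt{23333}$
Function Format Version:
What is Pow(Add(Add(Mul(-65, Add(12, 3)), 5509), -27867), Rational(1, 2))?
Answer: Mul(I, Pow(23333, Rational(1, 2))) ≈ Mul(152.75, I)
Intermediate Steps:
Pow(Add(Add(Mul(-65, Add(12, 3)), 5509), -27867), Rational(1, 2)) = Pow(Add(Add(Mul(-65, 15), 5509), -27867), Rational(1, 2)) = Pow(Add(Add(-975, 5509), -27867), Rational(1, 2)) = Pow(Add(4534, -27867), Rational(1, 2)) = Pow(-23333, Rational(1, 2)) = Mul(I, Pow(23333, Rational(1, 2)))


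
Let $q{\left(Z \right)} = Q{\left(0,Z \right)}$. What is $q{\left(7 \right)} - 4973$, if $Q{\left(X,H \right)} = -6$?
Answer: $-4979$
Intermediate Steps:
$q{\left(Z \right)} = -6$
$q{\left(7 \right)} - 4973 = -6 - 4973 = -4979$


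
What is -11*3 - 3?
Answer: -36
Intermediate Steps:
-11*3 - 3 = -33 - 3 = -36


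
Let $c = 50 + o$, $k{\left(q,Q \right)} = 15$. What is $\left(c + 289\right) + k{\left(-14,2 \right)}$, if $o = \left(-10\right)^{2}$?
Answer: $454$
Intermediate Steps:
$o = 100$
$c = 150$ ($c = 50 + 100 = 150$)
$\left(c + 289\right) + k{\left(-14,2 \right)} = \left(150 + 289\right) + 15 = 439 + 15 = 454$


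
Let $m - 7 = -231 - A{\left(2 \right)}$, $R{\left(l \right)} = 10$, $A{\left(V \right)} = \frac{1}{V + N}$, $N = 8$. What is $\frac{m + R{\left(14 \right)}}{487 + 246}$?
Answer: $- \frac{2141}{7330} \approx -0.29209$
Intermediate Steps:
$A{\left(V \right)} = \frac{1}{8 + V}$ ($A{\left(V \right)} = \frac{1}{V + 8} = \frac{1}{8 + V}$)
$m = - \frac{2241}{10}$ ($m = 7 - \left(231 + \frac{1}{8 + 2}\right) = 7 - \frac{2311}{10} = - \frac{2241}{10} \approx -224.1$)
$\frac{m + R{\left(14 \right)}}{487 + 246} = \frac{- \frac{2241}{10} + 10}{487 + 246} = \frac{1}{733} \left(- \frac{2141}{10}\right) = - \frac{2141}{7330}$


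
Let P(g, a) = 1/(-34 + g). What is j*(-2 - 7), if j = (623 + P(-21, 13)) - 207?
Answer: -205911/55 ≈ -3743.8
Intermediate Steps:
j = 22879/55 (j = (623 + 1/(-34 - 21)) - 207 = (623 + 1/(-55)) - 207 = (623 - 1/55) - 207 = 34264/55 - 207 = 22879/55 ≈ 415.98)
j*(-2 - 7) = 22879*(-2 - 7)/55 = (22879/55)*(-9) = -205911/55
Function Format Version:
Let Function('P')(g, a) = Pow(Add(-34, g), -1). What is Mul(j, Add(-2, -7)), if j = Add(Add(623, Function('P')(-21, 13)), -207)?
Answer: Rational(-205911, 55) ≈ -3743.8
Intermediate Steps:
j = Rational(22879, 55) (j = Add(Add(623, Pow(Add(-34, -21), -1)), -207) = Add(Add(623, Pow(-55, -1)), -207) = Add(Add(623, Rational(-1, 55)), -207) = Add(Rational(34264, 55), -207) = Rational(22879, 55) ≈ 415.98)
Mul(j, Add(-2, -7)) = Mul(Rational(22879, 55), Add(-2, -7)) = Mul(Rational(22879, 55), -9) = Rational(-205911, 55)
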